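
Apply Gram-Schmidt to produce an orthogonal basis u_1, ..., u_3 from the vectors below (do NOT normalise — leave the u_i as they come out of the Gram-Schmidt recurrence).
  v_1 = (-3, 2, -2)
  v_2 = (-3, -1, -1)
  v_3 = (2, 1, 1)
Orthogonal basis:
  u_1 = (-3, 2, -2)
  u_2 = (-24/17, -35/17, 1/17)
  u_3 = (-8/53, 6/53, 18/53)

Apply the Gram-Schmidt recurrence
  u_1 = v_1
  u_i = v_i − Σ_{j<i} ((v_i · u_j) / (u_j · u_j)) · u_j.

Step by step this gives:
  u_1 = (-3, 2, -2)
  u_2 = (-24/17, -35/17, 1/17)
  u_3 = (-8/53, 6/53, 18/53)

Orthogonality check:
  u_2 · u_1 = 0 (should be 0)
  u_3 · u_1 = 0 (should be 0)
  u_3 · u_2 = 0 (should be 0)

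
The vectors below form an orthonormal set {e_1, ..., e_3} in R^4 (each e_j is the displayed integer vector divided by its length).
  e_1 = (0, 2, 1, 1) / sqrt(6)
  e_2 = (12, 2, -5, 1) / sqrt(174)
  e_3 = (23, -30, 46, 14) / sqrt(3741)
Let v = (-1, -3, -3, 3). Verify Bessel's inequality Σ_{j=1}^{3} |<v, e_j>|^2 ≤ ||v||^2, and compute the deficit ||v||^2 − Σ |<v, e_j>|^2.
Σ |<v, e_j>|^2 = 803/129; ||v||^2 = 28; deficit = 2809/129

Write each e_j = u_j / sqrt(<u_j, u_j>) where u_j is the displayed integer vector. Then <v, e_j> = <v, u_j> / sqrt(<u_j, u_j>), so |<v, e_j>|^2 = <v, u_j>^2 / <u_j, u_j>.
Coefficients: <v, e_1> = -6/sqrt(6), <v, e_2> = 0/sqrt(174), <v, e_3> = -29/sqrt(3741).
Square and sum: Σ |<v, e_j>|^2 = 803/129.
Compute ||v||^2 = v·v = 28.
Deficit = 28 − 803/129 = 2809/129 ≥ 0, confirming Bessel's inequality. (The deficit equals ||v − Σ <v,e_j> e_j||^2, the squared distance from v to span{e_j}.)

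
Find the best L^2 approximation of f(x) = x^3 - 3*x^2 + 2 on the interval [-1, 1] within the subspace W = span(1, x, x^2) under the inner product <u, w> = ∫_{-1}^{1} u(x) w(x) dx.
g(x) = -3*x^2 + 3*x/5 + 2

The best approximation g ∈ W is the orthogonal projection of f onto W. Writing g = a_0 + a_1 x + a_2 x^2, the coefficients solve the normal equations G · a = b where
  G_{ij} = <φ_i, φ_j> and b_i = <f, φ_i>, with φ_0 = 1, φ_1 = x, φ_2 = x^2.
G =
  [2, 0, 2/3]
  [0, 2/3, 0]
  [2/3, 0, 2/5],
b = (2, 2/5, 2/15).
Solving gives a_0 = 2, a_1 = 3/5, a_2 = -3, so
  g(x) = -3*x^2 + 3*x/5 + 2.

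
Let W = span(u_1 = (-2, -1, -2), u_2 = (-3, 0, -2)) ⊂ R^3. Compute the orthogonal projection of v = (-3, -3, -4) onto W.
proj_W(v) = (-3, -3, -4)

Set up U = [u_1 | ... | u_2] ∈ R^(3×2). The projector onto W = col(U) is P = U (U^T U)^(-1) U^T.
Compute U^T U =
  [9, 10]
  [10, 13],
and U^T v = (17, 17).
Solve U^T U · c = U^T v for the coefficients: c = (3, -1). The projection is proj_W(v) = U c.
Check: (v - proj_W(v)) · u_1 = 0  (should be 0).
Check: (v - proj_W(v)) · u_2 = 0  (should be 0).
Result: proj_W(v) = (-3, -3, -4).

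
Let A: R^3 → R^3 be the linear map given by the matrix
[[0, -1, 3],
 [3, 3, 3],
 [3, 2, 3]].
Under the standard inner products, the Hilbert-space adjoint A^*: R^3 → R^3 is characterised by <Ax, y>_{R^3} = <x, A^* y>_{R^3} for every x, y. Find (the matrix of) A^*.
A^* = A^T =
[[0, 3, 3],
 [-1, 3, 2],
 [3, 3, 3]]

For real matrices with standard dot products, the defining identity <Ax, y> = <x, A^* y> gives (Ax)^T y = x^T (A^*) y, i.e. x^T A^T y = x^T (A^*) y. Since this holds for all x, y, we must have A^* = A^T. Therefore
A^* =
[[0, 3, 3],
 [-1, 3, 2],
 [3, 3, 3]].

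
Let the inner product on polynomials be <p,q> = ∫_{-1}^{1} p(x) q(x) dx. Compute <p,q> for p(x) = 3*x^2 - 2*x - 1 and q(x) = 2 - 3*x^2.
<p,q> = -8/5

Expand the product: p(x)·q(x) = -9*x^4 + 6*x^3 + 9*x^2 - 4*x - 2.
∫_{-1}^{1} of each monomial x^k gives [2/(k+1) if k even, 0 if k odd]. Integrating term-by-term (or equivalently evaluating the antiderivative F(x) = -9*x^5/5 + 3*x^4/2 + 3*x^3 - 2*x^2 - 2*x at the endpoints):
  F(1) − F(−1) = -13/10 − (3/10) = -8/5.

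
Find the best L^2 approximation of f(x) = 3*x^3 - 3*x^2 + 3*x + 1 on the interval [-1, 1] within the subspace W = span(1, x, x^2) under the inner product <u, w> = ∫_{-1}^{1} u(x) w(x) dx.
g(x) = -3*x^2 + 24*x/5 + 1

The best approximation g ∈ W is the orthogonal projection of f onto W. Writing g = a_0 + a_1 x + a_2 x^2, the coefficients solve the normal equations G · a = b where
  G_{ij} = <φ_i, φ_j> and b_i = <f, φ_i>, with φ_0 = 1, φ_1 = x, φ_2 = x^2.
G =
  [2, 0, 2/3]
  [0, 2/3, 0]
  [2/3, 0, 2/5],
b = (0, 16/5, -8/15).
Solving gives a_0 = 1, a_1 = 24/5, a_2 = -3, so
  g(x) = -3*x^2 + 24*x/5 + 1.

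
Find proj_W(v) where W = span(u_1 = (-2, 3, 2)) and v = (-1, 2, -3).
proj_W(v) = (-4/17, 6/17, 4/17)

Set up U = [u_1 | ... | u_1] ∈ R^(3×1). The projector onto W = col(U) is P = U (U^T U)^(-1) U^T.
Compute U^T U =
  [17],
and U^T v = (2).
Solve U^T U · c = U^T v for the coefficients: c = (2/17). The projection is proj_W(v) = U c.
Check: (v - proj_W(v)) · u_1 = 0  (should be 0).
Result: proj_W(v) = (-4/17, 6/17, 4/17).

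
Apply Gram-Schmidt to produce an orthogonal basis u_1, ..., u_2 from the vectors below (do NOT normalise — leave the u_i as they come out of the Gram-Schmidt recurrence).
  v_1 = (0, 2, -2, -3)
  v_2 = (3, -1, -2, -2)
Orthogonal basis:
  u_1 = (0, 2, -2, -3)
  u_2 = (3, -33/17, -18/17, -10/17)

Apply the Gram-Schmidt recurrence
  u_1 = v_1
  u_i = v_i − Σ_{j<i} ((v_i · u_j) / (u_j · u_j)) · u_j.

Step by step this gives:
  u_1 = (0, 2, -2, -3)
  u_2 = (3, -33/17, -18/17, -10/17)

Orthogonality check:
  u_2 · u_1 = 0 (should be 0)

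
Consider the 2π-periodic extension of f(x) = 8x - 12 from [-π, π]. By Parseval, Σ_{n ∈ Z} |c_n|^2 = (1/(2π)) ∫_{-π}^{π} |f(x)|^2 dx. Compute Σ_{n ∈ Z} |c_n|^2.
Σ |c_n|^2 = 64π^2/3 + 144

Expand and integrate term by term over [-π, π]:
  ∫ (8x)^2 dx = 64·(2π^3/3); ∫ 2·8·(-12)·x dx = 0 (odd integrand); ∫ (-12)^2 dx = 144·2π.
So (1/(2π)) ∫_{-π}^{π} (8x - 12)^2 dx = 64π^2/3 + 144 = 64π^2/3 + 144.
Parseval ⇒ Σ |c_n|^2 = 64π^2/3 + 144.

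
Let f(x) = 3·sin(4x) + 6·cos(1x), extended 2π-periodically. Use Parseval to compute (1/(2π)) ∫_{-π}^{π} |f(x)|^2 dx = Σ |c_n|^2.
Σ |c_n|^2 = 45/2

Expand |f|^2 and use orthogonality of {sin(nx), cos(mx)} on [-π, π]:
  ∫_{-π}^{π} sin(nx)^2 dx = π, ∫ cos(mx)^2 dx = π, and cross terms integrate to 0.
So ∫_{-π}^{π} f(x)^2 dx = 3^2 · π + 6^2 · π = (9 + 36)π.
Divide by 2π: (9 + 36)/2 = 45/2.
By Parseval, this equals Σ |c_n|^2.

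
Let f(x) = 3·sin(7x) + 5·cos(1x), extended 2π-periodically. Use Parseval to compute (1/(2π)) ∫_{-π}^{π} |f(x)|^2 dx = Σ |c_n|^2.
Σ |c_n|^2 = 17

Expand |f|^2 and use orthogonality of {sin(nx), cos(mx)} on [-π, π]:
  ∫_{-π}^{π} sin(nx)^2 dx = π, ∫ cos(mx)^2 dx = π, and cross terms integrate to 0.
So ∫_{-π}^{π} f(x)^2 dx = 3^2 · π + 5^2 · π = (9 + 25)π.
Divide by 2π: (9 + 25)/2 = 17.
By Parseval, this equals Σ |c_n|^2.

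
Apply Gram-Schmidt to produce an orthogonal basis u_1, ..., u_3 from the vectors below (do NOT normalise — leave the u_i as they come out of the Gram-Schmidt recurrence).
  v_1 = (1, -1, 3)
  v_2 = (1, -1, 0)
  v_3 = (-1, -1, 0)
Orthogonal basis:
  u_1 = (1, -1, 3)
  u_2 = (9/11, -9/11, -6/11)
  u_3 = (-1, -1, 0)

Apply the Gram-Schmidt recurrence
  u_1 = v_1
  u_i = v_i − Σ_{j<i} ((v_i · u_j) / (u_j · u_j)) · u_j.

Step by step this gives:
  u_1 = (1, -1, 3)
  u_2 = (9/11, -9/11, -6/11)
  u_3 = (-1, -1, 0)

Orthogonality check:
  u_2 · u_1 = 0 (should be 0)
  u_3 · u_1 = 0 (should be 0)
  u_3 · u_2 = 0 (should be 0)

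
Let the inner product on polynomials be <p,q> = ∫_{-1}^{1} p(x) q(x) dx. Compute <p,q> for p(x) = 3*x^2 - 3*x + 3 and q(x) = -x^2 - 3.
<p,q> = -136/5

Expand the product: p(x)·q(x) = -3*x^4 + 3*x^3 - 12*x^2 + 9*x - 9.
∫_{-1}^{1} of each monomial x^k gives [2/(k+1) if k even, 0 if k odd]. Integrating term-by-term (or equivalently evaluating the antiderivative F(x) = -3*x^5/5 + 3*x^4/4 - 4*x^3 + 9*x^2/2 - 9*x at the endpoints):
  F(1) − F(−1) = -167/20 − (377/20) = -136/5.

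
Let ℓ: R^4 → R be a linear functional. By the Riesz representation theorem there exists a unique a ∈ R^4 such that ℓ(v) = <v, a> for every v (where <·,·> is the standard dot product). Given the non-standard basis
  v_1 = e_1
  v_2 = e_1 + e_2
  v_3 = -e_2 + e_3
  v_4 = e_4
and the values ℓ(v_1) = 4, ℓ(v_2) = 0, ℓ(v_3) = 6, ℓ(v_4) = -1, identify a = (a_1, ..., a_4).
a = (4, -4, 2, -1)

Write a = (a_1, ..., a_4) in the standard basis. For each basis vector v_i, ℓ(v_i) = <v_i, a> is a linear equation in the a_j's. Collect the n equations into a matrix system V a = ℓ, where row i of V is v_i (expressed in the standard basis). Since V is invertible (lower-triangular with 1s on the diagonal, up to permutation), solve by back-substitution:
  V =
[[1, 0, 0, 0],
 [1, 1, 0, 0],
 [0, -1, 1, 0],
 [0, 0, 0, 1]]
  V a = (4, 0, 6, -1)
Solving gives a = (4, -4, 2, -1).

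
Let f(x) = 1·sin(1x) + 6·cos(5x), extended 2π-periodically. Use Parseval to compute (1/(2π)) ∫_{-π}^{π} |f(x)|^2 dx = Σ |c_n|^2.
Σ |c_n|^2 = 37/2

Expand |f|^2 and use orthogonality of {sin(nx), cos(mx)} on [-π, π]:
  ∫_{-π}^{π} sin(nx)^2 dx = π, ∫ cos(mx)^2 dx = π, and cross terms integrate to 0.
So ∫_{-π}^{π} f(x)^2 dx = 1^2 · π + 6^2 · π = (1 + 36)π.
Divide by 2π: (1 + 36)/2 = 37/2.
By Parseval, this equals Σ |c_n|^2.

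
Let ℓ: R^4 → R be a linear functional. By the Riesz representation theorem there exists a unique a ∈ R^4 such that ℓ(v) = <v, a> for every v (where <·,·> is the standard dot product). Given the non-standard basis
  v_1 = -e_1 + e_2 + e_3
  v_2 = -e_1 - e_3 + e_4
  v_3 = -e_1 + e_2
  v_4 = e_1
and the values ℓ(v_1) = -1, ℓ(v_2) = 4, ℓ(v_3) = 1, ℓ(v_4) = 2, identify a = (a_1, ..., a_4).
a = (2, 3, -2, 4)

Write a = (a_1, ..., a_4) in the standard basis. For each basis vector v_i, ℓ(v_i) = <v_i, a> is a linear equation in the a_j's. Collect the n equations into a matrix system V a = ℓ, where row i of V is v_i (expressed in the standard basis). Since V is invertible (lower-triangular with 1s on the diagonal, up to permutation), solve by back-substitution:
  V =
[[-1, 1, 1, 0],
 [-1, 0, -1, 1],
 [-1, 1, 0, 0],
 [1, 0, 0, 0]]
  V a = (-1, 4, 1, 2)
Solving gives a = (2, 3, -2, 4).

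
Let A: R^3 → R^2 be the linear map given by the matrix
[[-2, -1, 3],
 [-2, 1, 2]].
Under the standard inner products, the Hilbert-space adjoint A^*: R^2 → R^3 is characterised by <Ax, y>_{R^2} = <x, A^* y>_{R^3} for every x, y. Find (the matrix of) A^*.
A^* = A^T =
[[-2, -2],
 [-1, 1],
 [3, 2]]

For real matrices with standard dot products, the defining identity <Ax, y> = <x, A^* y> gives (Ax)^T y = x^T (A^*) y, i.e. x^T A^T y = x^T (A^*) y. Since this holds for all x, y, we must have A^* = A^T. Therefore
A^* =
[[-2, -2],
 [-1, 1],
 [3, 2]].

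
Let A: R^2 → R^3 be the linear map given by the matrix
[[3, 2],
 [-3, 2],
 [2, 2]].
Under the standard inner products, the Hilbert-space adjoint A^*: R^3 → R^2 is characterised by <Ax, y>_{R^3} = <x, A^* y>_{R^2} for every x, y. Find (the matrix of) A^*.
A^* = A^T =
[[3, -3, 2],
 [2, 2, 2]]

For real matrices with standard dot products, the defining identity <Ax, y> = <x, A^* y> gives (Ax)^T y = x^T (A^*) y, i.e. x^T A^T y = x^T (A^*) y. Since this holds for all x, y, we must have A^* = A^T. Therefore
A^* =
[[3, -3, 2],
 [2, 2, 2]].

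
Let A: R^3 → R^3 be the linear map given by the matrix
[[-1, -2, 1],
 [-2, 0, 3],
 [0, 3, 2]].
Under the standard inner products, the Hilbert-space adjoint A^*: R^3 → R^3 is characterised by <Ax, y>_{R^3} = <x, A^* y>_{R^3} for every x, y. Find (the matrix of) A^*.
A^* = A^T =
[[-1, -2, 0],
 [-2, 0, 3],
 [1, 3, 2]]

For real matrices with standard dot products, the defining identity <Ax, y> = <x, A^* y> gives (Ax)^T y = x^T (A^*) y, i.e. x^T A^T y = x^T (A^*) y. Since this holds for all x, y, we must have A^* = A^T. Therefore
A^* =
[[-1, -2, 0],
 [-2, 0, 3],
 [1, 3, 2]].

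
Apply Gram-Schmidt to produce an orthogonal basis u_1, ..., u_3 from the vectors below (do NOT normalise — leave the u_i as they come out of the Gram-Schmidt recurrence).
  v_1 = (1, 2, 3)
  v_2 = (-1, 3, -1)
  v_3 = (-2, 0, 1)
Orthogonal basis:
  u_1 = (1, 2, 3)
  u_2 = (-8/7, 19/7, -10/7)
  u_3 = (-99/50, -9/25, 9/10)

Apply the Gram-Schmidt recurrence
  u_1 = v_1
  u_i = v_i − Σ_{j<i} ((v_i · u_j) / (u_j · u_j)) · u_j.

Step by step this gives:
  u_1 = (1, 2, 3)
  u_2 = (-8/7, 19/7, -10/7)
  u_3 = (-99/50, -9/25, 9/10)

Orthogonality check:
  u_2 · u_1 = 0 (should be 0)
  u_3 · u_1 = 0 (should be 0)
  u_3 · u_2 = 0 (should be 0)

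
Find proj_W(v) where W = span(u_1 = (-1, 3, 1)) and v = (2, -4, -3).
proj_W(v) = (17/11, -51/11, -17/11)

Set up U = [u_1 | ... | u_1] ∈ R^(3×1). The projector onto W = col(U) is P = U (U^T U)^(-1) U^T.
Compute U^T U =
  [11],
and U^T v = (-17).
Solve U^T U · c = U^T v for the coefficients: c = (-17/11). The projection is proj_W(v) = U c.
Check: (v - proj_W(v)) · u_1 = 0  (should be 0).
Result: proj_W(v) = (17/11, -51/11, -17/11).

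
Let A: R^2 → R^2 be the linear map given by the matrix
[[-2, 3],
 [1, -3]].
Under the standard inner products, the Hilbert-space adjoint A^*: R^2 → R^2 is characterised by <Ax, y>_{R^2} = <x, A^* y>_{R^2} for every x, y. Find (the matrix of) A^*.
A^* = A^T =
[[-2, 1],
 [3, -3]]

For real matrices with standard dot products, the defining identity <Ax, y> = <x, A^* y> gives (Ax)^T y = x^T (A^*) y, i.e. x^T A^T y = x^T (A^*) y. Since this holds for all x, y, we must have A^* = A^T. Therefore
A^* =
[[-2, 1],
 [3, -3]].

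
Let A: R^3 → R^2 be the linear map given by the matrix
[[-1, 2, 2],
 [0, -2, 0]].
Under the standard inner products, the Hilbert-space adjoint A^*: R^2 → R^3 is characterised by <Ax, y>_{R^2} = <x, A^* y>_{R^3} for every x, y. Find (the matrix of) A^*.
A^* = A^T =
[[-1, 0],
 [2, -2],
 [2, 0]]

For real matrices with standard dot products, the defining identity <Ax, y> = <x, A^* y> gives (Ax)^T y = x^T (A^*) y, i.e. x^T A^T y = x^T (A^*) y. Since this holds for all x, y, we must have A^* = A^T. Therefore
A^* =
[[-1, 0],
 [2, -2],
 [2, 0]].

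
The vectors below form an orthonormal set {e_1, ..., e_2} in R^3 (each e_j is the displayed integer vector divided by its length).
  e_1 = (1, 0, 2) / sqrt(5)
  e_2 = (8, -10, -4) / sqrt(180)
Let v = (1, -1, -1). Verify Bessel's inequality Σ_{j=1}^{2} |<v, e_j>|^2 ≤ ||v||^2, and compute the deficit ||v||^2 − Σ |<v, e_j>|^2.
Σ |<v, e_j>|^2 = 26/9; ||v||^2 = 3; deficit = 1/9

Write each e_j = u_j / sqrt(<u_j, u_j>) where u_j is the displayed integer vector. Then <v, e_j> = <v, u_j> / sqrt(<u_j, u_j>), so |<v, e_j>|^2 = <v, u_j>^2 / <u_j, u_j>.
Coefficients: <v, e_1> = -1/sqrt(5), <v, e_2> = 22/sqrt(180).
Square and sum: Σ |<v, e_j>|^2 = 26/9.
Compute ||v||^2 = v·v = 3.
Deficit = 3 − 26/9 = 1/9 ≥ 0, confirming Bessel's inequality. (The deficit equals ||v − Σ <v,e_j> e_j||^2, the squared distance from v to span{e_j}.)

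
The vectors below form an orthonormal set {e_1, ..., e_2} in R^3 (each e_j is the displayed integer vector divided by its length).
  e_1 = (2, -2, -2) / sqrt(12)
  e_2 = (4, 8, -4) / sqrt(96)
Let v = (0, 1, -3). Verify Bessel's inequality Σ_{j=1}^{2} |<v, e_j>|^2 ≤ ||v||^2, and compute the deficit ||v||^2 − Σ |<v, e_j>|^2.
Σ |<v, e_j>|^2 = 11/2; ||v||^2 = 10; deficit = 9/2

Write each e_j = u_j / sqrt(<u_j, u_j>) where u_j is the displayed integer vector. Then <v, e_j> = <v, u_j> / sqrt(<u_j, u_j>), so |<v, e_j>|^2 = <v, u_j>^2 / <u_j, u_j>.
Coefficients: <v, e_1> = 4/sqrt(12), <v, e_2> = 20/sqrt(96).
Square and sum: Σ |<v, e_j>|^2 = 11/2.
Compute ||v||^2 = v·v = 10.
Deficit = 10 − 11/2 = 9/2 ≥ 0, confirming Bessel's inequality. (The deficit equals ||v − Σ <v,e_j> e_j||^2, the squared distance from v to span{e_j}.)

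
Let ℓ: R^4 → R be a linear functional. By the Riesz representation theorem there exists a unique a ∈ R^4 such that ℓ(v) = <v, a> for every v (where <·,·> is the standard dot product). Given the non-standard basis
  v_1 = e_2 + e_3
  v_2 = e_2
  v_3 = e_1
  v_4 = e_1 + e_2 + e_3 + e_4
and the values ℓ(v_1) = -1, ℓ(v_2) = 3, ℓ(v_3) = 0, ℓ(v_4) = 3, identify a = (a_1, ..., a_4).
a = (0, 3, -4, 4)

Write a = (a_1, ..., a_4) in the standard basis. For each basis vector v_i, ℓ(v_i) = <v_i, a> is a linear equation in the a_j's. Collect the n equations into a matrix system V a = ℓ, where row i of V is v_i (expressed in the standard basis). Since V is invertible (lower-triangular with 1s on the diagonal, up to permutation), solve by back-substitution:
  V =
[[0, 1, 1, 0],
 [0, 1, 0, 0],
 [1, 0, 0, 0],
 [1, 1, 1, 1]]
  V a = (-1, 3, 0, 3)
Solving gives a = (0, 3, -4, 4).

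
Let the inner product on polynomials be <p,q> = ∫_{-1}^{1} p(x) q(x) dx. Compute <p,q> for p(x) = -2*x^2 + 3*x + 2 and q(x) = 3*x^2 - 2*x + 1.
<p,q> = 4/15

Expand the product: p(x)·q(x) = -6*x^4 + 13*x^3 - 2*x^2 - x + 2.
∫_{-1}^{1} of each monomial x^k gives [2/(k+1) if k even, 0 if k odd]. Integrating term-by-term (or equivalently evaluating the antiderivative F(x) = -6*x^5/5 + 13*x^4/4 - 2*x^3/3 - x^2/2 + 2*x at the endpoints):
  F(1) − F(−1) = 173/60 − (157/60) = 4/15.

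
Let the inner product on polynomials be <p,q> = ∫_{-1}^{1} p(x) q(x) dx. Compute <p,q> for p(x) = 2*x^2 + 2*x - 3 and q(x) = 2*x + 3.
<p,q> = -34/3

Expand the product: p(x)·q(x) = 4*x^3 + 10*x^2 - 9.
∫_{-1}^{1} of each monomial x^k gives [2/(k+1) if k even, 0 if k odd]. Integrating term-by-term (or equivalently evaluating the antiderivative F(x) = x^4 + 10*x^3/3 - 9*x at the endpoints):
  F(1) − F(−1) = -14/3 − (20/3) = -34/3.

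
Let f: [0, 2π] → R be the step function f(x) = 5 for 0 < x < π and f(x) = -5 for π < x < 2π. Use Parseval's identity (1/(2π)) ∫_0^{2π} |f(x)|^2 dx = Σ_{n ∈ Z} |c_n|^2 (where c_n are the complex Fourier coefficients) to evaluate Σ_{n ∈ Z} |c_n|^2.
Σ |c_n|^2 = 25

Parseval equates the L^2 energy of f (normalised by 1/(2π)) with the ℓ^2 sum of its Fourier coefficients: (1/(2π)) ∫_0^{2π} |f|^2 = Σ |c_n|^2.
Compute the left side: (1/(2π)) [∫_0^π 5^2 dx + ∫_π^{2π} (-5)^2 dx] = (1/(2π)) · (25π + 25π) = (25 + 25)/2 = 25.
So Σ_{n ∈ Z} |c_n|^2 = 25.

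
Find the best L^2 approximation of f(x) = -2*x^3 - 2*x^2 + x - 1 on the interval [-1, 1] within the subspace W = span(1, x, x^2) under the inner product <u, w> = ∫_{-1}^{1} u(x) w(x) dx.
g(x) = -2*x^2 - x/5 - 1

The best approximation g ∈ W is the orthogonal projection of f onto W. Writing g = a_0 + a_1 x + a_2 x^2, the coefficients solve the normal equations G · a = b where
  G_{ij} = <φ_i, φ_j> and b_i = <f, φ_i>, with φ_0 = 1, φ_1 = x, φ_2 = x^2.
G =
  [2, 0, 2/3]
  [0, 2/3, 0]
  [2/3, 0, 2/5],
b = (-10/3, -2/15, -22/15).
Solving gives a_0 = -1, a_1 = -1/5, a_2 = -2, so
  g(x) = -2*x^2 - x/5 - 1.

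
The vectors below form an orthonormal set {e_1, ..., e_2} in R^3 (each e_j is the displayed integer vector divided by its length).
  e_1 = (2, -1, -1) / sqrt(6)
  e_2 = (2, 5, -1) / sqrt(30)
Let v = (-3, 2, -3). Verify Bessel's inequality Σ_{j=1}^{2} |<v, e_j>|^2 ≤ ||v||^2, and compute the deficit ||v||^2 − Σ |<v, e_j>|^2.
Σ |<v, e_j>|^2 = 29/5; ||v||^2 = 22; deficit = 81/5

Write each e_j = u_j / sqrt(<u_j, u_j>) where u_j is the displayed integer vector. Then <v, e_j> = <v, u_j> / sqrt(<u_j, u_j>), so |<v, e_j>|^2 = <v, u_j>^2 / <u_j, u_j>.
Coefficients: <v, e_1> = -5/sqrt(6), <v, e_2> = 7/sqrt(30).
Square and sum: Σ |<v, e_j>|^2 = 29/5.
Compute ||v||^2 = v·v = 22.
Deficit = 22 − 29/5 = 81/5 ≥ 0, confirming Bessel's inequality. (The deficit equals ||v − Σ <v,e_j> e_j||^2, the squared distance from v to span{e_j}.)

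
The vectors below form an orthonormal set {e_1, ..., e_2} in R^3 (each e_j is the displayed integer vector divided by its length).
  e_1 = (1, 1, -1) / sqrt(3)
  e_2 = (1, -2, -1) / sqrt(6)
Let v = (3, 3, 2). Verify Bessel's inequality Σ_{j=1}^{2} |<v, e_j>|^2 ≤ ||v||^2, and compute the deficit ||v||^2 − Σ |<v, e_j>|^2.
Σ |<v, e_j>|^2 = 19/2; ||v||^2 = 22; deficit = 25/2

Write each e_j = u_j / sqrt(<u_j, u_j>) where u_j is the displayed integer vector. Then <v, e_j> = <v, u_j> / sqrt(<u_j, u_j>), so |<v, e_j>|^2 = <v, u_j>^2 / <u_j, u_j>.
Coefficients: <v, e_1> = 4/sqrt(3), <v, e_2> = -5/sqrt(6).
Square and sum: Σ |<v, e_j>|^2 = 19/2.
Compute ||v||^2 = v·v = 22.
Deficit = 22 − 19/2 = 25/2 ≥ 0, confirming Bessel's inequality. (The deficit equals ||v − Σ <v,e_j> e_j||^2, the squared distance from v to span{e_j}.)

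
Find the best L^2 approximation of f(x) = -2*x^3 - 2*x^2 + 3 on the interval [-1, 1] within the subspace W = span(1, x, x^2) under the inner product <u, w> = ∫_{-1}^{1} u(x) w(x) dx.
g(x) = -2*x^2 - 6*x/5 + 3

The best approximation g ∈ W is the orthogonal projection of f onto W. Writing g = a_0 + a_1 x + a_2 x^2, the coefficients solve the normal equations G · a = b where
  G_{ij} = <φ_i, φ_j> and b_i = <f, φ_i>, with φ_0 = 1, φ_1 = x, φ_2 = x^2.
G =
  [2, 0, 2/3]
  [0, 2/3, 0]
  [2/3, 0, 2/5],
b = (14/3, -4/5, 6/5).
Solving gives a_0 = 3, a_1 = -6/5, a_2 = -2, so
  g(x) = -2*x^2 - 6*x/5 + 3.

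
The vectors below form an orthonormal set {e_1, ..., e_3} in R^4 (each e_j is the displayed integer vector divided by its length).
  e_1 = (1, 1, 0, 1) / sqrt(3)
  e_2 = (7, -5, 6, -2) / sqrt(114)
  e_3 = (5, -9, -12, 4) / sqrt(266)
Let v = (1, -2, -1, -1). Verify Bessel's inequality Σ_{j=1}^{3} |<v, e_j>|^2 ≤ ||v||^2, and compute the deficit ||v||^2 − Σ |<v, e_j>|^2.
Σ |<v, e_j>|^2 = 45/7; ||v||^2 = 7; deficit = 4/7

Write each e_j = u_j / sqrt(<u_j, u_j>) where u_j is the displayed integer vector. Then <v, e_j> = <v, u_j> / sqrt(<u_j, u_j>), so |<v, e_j>|^2 = <v, u_j>^2 / <u_j, u_j>.
Coefficients: <v, e_1> = -2/sqrt(3), <v, e_2> = 13/sqrt(114), <v, e_3> = 31/sqrt(266).
Square and sum: Σ |<v, e_j>|^2 = 45/7.
Compute ||v||^2 = v·v = 7.
Deficit = 7 − 45/7 = 4/7 ≥ 0, confirming Bessel's inequality. (The deficit equals ||v − Σ <v,e_j> e_j||^2, the squared distance from v to span{e_j}.)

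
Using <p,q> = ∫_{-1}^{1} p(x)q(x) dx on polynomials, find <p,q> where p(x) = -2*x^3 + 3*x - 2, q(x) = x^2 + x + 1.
<p,q> = -62/15

Expand the product: p(x)·q(x) = -2*x^5 - 2*x^4 + x^3 + x^2 + x - 2.
∫_{-1}^{1} of each monomial x^k gives [2/(k+1) if k even, 0 if k odd]. Integrating term-by-term (or equivalently evaluating the antiderivative F(x) = -x^6/3 - 2*x^5/5 + x^4/4 + x^3/3 + x^2/2 - 2*x at the endpoints):
  F(1) − F(−1) = -33/20 − (149/60) = -62/15.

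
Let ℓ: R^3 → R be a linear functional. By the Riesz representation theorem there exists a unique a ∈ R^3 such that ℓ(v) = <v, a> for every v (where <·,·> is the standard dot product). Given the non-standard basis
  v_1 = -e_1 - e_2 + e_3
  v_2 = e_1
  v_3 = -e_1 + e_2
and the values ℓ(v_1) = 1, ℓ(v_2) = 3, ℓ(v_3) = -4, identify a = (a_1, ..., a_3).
a = (3, -1, 3)

Write a = (a_1, ..., a_3) in the standard basis. For each basis vector v_i, ℓ(v_i) = <v_i, a> is a linear equation in the a_j's. Collect the n equations into a matrix system V a = ℓ, where row i of V is v_i (expressed in the standard basis). Since V is invertible (lower-triangular with 1s on the diagonal, up to permutation), solve by back-substitution:
  V =
[[-1, -1, 1],
 [1, 0, 0],
 [-1, 1, 0]]
  V a = (1, 3, -4)
Solving gives a = (3, -1, 3).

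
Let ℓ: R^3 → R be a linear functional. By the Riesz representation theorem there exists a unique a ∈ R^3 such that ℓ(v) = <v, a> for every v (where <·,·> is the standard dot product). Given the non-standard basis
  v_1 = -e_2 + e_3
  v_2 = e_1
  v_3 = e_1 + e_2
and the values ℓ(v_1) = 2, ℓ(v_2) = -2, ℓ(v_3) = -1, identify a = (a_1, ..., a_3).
a = (-2, 1, 3)

Write a = (a_1, ..., a_3) in the standard basis. For each basis vector v_i, ℓ(v_i) = <v_i, a> is a linear equation in the a_j's. Collect the n equations into a matrix system V a = ℓ, where row i of V is v_i (expressed in the standard basis). Since V is invertible (lower-triangular with 1s on the diagonal, up to permutation), solve by back-substitution:
  V =
[[0, -1, 1],
 [1, 0, 0],
 [1, 1, 0]]
  V a = (2, -2, -1)
Solving gives a = (-2, 1, 3).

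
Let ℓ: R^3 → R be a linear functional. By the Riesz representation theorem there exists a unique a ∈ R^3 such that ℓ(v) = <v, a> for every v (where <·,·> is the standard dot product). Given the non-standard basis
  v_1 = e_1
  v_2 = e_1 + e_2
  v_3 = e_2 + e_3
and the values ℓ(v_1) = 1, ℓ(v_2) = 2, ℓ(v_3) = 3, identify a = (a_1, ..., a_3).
a = (1, 1, 2)

Write a = (a_1, ..., a_3) in the standard basis. For each basis vector v_i, ℓ(v_i) = <v_i, a> is a linear equation in the a_j's. Collect the n equations into a matrix system V a = ℓ, where row i of V is v_i (expressed in the standard basis). Since V is invertible (lower-triangular with 1s on the diagonal, up to permutation), solve by back-substitution:
  V =
[[1, 0, 0],
 [1, 1, 0],
 [0, 1, 1]]
  V a = (1, 2, 3)
Solving gives a = (1, 1, 2).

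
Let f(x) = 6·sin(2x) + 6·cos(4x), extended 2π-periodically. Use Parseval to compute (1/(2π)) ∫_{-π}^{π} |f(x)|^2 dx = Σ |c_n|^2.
Σ |c_n|^2 = 36

Expand |f|^2 and use orthogonality of {sin(nx), cos(mx)} on [-π, π]:
  ∫_{-π}^{π} sin(nx)^2 dx = π, ∫ cos(mx)^2 dx = π, and cross terms integrate to 0.
So ∫_{-π}^{π} f(x)^2 dx = 6^2 · π + 6^2 · π = (36 + 36)π.
Divide by 2π: (36 + 36)/2 = 36.
By Parseval, this equals Σ |c_n|^2.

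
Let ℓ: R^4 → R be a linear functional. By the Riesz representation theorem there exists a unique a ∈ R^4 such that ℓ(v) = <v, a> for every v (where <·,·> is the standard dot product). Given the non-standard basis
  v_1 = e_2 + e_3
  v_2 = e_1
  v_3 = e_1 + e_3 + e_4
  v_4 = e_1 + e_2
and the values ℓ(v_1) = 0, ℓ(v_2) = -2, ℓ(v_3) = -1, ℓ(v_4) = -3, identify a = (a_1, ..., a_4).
a = (-2, -1, 1, 0)

Write a = (a_1, ..., a_4) in the standard basis. For each basis vector v_i, ℓ(v_i) = <v_i, a> is a linear equation in the a_j's. Collect the n equations into a matrix system V a = ℓ, where row i of V is v_i (expressed in the standard basis). Since V is invertible (lower-triangular with 1s on the diagonal, up to permutation), solve by back-substitution:
  V =
[[0, 1, 1, 0],
 [1, 0, 0, 0],
 [1, 0, 1, 1],
 [1, 1, 0, 0]]
  V a = (0, -2, -1, -3)
Solving gives a = (-2, -1, 1, 0).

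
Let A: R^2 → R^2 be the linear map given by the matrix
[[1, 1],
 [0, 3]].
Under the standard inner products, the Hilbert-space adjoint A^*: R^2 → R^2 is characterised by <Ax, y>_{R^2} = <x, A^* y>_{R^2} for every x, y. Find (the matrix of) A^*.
A^* = A^T =
[[1, 0],
 [1, 3]]

For real matrices with standard dot products, the defining identity <Ax, y> = <x, A^* y> gives (Ax)^T y = x^T (A^*) y, i.e. x^T A^T y = x^T (A^*) y. Since this holds for all x, y, we must have A^* = A^T. Therefore
A^* =
[[1, 0],
 [1, 3]].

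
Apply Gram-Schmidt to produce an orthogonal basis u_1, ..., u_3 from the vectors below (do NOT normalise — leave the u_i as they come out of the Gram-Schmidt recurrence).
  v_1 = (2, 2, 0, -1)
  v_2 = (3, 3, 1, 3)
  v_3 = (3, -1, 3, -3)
Orthogonal basis:
  u_1 = (2, 2, 0, -1)
  u_2 = (1, 1, 1, 4)
  u_3 = (310/171, -374/171, 64/19, -128/171)

Apply the Gram-Schmidt recurrence
  u_1 = v_1
  u_i = v_i − Σ_{j<i} ((v_i · u_j) / (u_j · u_j)) · u_j.

Step by step this gives:
  u_1 = (2, 2, 0, -1)
  u_2 = (1, 1, 1, 4)
  u_3 = (310/171, -374/171, 64/19, -128/171)

Orthogonality check:
  u_2 · u_1 = 0 (should be 0)
  u_3 · u_1 = 0 (should be 0)
  u_3 · u_2 = 0 (should be 0)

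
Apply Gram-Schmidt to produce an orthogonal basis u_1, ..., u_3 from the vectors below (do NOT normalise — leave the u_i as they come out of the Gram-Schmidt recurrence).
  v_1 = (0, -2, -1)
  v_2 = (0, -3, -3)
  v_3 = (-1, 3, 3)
Orthogonal basis:
  u_1 = (0, -2, -1)
  u_2 = (0, 3/5, -6/5)
  u_3 = (-1, 0, 0)

Apply the Gram-Schmidt recurrence
  u_1 = v_1
  u_i = v_i − Σ_{j<i} ((v_i · u_j) / (u_j · u_j)) · u_j.

Step by step this gives:
  u_1 = (0, -2, -1)
  u_2 = (0, 3/5, -6/5)
  u_3 = (-1, 0, 0)

Orthogonality check:
  u_2 · u_1 = 0 (should be 0)
  u_3 · u_1 = 0 (should be 0)
  u_3 · u_2 = 0 (should be 0)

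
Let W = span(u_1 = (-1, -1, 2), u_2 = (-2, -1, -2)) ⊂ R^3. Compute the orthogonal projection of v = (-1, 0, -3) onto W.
proj_W(v) = (-49/53, -6/53, -160/53)

Set up U = [u_1 | ... | u_2] ∈ R^(3×2). The projector onto W = col(U) is P = U (U^T U)^(-1) U^T.
Compute U^T U =
  [6, -1]
  [-1, 9],
and U^T v = (-5, 8).
Solve U^T U · c = U^T v for the coefficients: c = (-37/53, 43/53). The projection is proj_W(v) = U c.
Check: (v - proj_W(v)) · u_1 = 0  (should be 0).
Check: (v - proj_W(v)) · u_2 = 0  (should be 0).
Result: proj_W(v) = (-49/53, -6/53, -160/53).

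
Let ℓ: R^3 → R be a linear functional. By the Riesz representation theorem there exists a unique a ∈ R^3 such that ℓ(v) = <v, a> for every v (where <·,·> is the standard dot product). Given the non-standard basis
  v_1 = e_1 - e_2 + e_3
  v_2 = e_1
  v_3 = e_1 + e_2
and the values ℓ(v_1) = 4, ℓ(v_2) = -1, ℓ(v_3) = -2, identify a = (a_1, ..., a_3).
a = (-1, -1, 4)

Write a = (a_1, ..., a_3) in the standard basis. For each basis vector v_i, ℓ(v_i) = <v_i, a> is a linear equation in the a_j's. Collect the n equations into a matrix system V a = ℓ, where row i of V is v_i (expressed in the standard basis). Since V is invertible (lower-triangular with 1s on the diagonal, up to permutation), solve by back-substitution:
  V =
[[1, -1, 1],
 [1, 0, 0],
 [1, 1, 0]]
  V a = (4, -1, -2)
Solving gives a = (-1, -1, 4).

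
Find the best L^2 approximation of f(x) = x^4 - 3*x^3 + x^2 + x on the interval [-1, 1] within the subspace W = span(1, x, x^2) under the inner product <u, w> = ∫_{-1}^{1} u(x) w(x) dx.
g(x) = 13*x^2/7 - 4*x/5 - 3/35

The best approximation g ∈ W is the orthogonal projection of f onto W. Writing g = a_0 + a_1 x + a_2 x^2, the coefficients solve the normal equations G · a = b where
  G_{ij} = <φ_i, φ_j> and b_i = <f, φ_i>, with φ_0 = 1, φ_1 = x, φ_2 = x^2.
G =
  [2, 0, 2/3]
  [0, 2/3, 0]
  [2/3, 0, 2/5],
b = (16/15, -8/15, 24/35).
Solving gives a_0 = -3/35, a_1 = -4/5, a_2 = 13/7, so
  g(x) = 13*x^2/7 - 4*x/5 - 3/35.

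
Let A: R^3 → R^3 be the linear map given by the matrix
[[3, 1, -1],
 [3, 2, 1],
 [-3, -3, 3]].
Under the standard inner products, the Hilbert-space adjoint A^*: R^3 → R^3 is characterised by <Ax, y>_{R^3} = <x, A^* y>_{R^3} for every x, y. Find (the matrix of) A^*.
A^* = A^T =
[[3, 3, -3],
 [1, 2, -3],
 [-1, 1, 3]]

For real matrices with standard dot products, the defining identity <Ax, y> = <x, A^* y> gives (Ax)^T y = x^T (A^*) y, i.e. x^T A^T y = x^T (A^*) y. Since this holds for all x, y, we must have A^* = A^T. Therefore
A^* =
[[3, 3, -3],
 [1, 2, -3],
 [-1, 1, 3]].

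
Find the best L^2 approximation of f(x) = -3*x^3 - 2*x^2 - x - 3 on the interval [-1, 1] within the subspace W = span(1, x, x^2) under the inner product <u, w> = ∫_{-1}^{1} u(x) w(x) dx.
g(x) = -2*x^2 - 14*x/5 - 3

The best approximation g ∈ W is the orthogonal projection of f onto W. Writing g = a_0 + a_1 x + a_2 x^2, the coefficients solve the normal equations G · a = b where
  G_{ij} = <φ_i, φ_j> and b_i = <f, φ_i>, with φ_0 = 1, φ_1 = x, φ_2 = x^2.
G =
  [2, 0, 2/3]
  [0, 2/3, 0]
  [2/3, 0, 2/5],
b = (-22/3, -28/15, -14/5).
Solving gives a_0 = -3, a_1 = -14/5, a_2 = -2, so
  g(x) = -2*x^2 - 14*x/5 - 3.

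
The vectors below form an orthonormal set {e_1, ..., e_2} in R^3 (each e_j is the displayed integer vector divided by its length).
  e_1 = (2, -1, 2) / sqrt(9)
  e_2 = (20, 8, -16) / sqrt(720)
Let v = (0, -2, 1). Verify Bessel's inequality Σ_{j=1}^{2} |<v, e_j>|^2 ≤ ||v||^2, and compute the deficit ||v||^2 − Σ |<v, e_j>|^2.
Σ |<v, e_j>|^2 = 16/5; ||v||^2 = 5; deficit = 9/5

Write each e_j = u_j / sqrt(<u_j, u_j>) where u_j is the displayed integer vector. Then <v, e_j> = <v, u_j> / sqrt(<u_j, u_j>), so |<v, e_j>|^2 = <v, u_j>^2 / <u_j, u_j>.
Coefficients: <v, e_1> = 4/sqrt(9), <v, e_2> = -32/sqrt(720).
Square and sum: Σ |<v, e_j>|^2 = 16/5.
Compute ||v||^2 = v·v = 5.
Deficit = 5 − 16/5 = 9/5 ≥ 0, confirming Bessel's inequality. (The deficit equals ||v − Σ <v,e_j> e_j||^2, the squared distance from v to span{e_j}.)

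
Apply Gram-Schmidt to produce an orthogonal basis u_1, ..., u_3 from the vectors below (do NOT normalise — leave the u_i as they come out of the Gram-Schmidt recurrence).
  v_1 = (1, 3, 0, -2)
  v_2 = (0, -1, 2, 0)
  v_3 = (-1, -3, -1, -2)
Orthogonal basis:
  u_1 = (1, 3, 0, -2)
  u_2 = (3/14, -5/14, 2, -3/7)
  u_3 = (-34/61, -106/61, -53/61, -176/61)

Apply the Gram-Schmidt recurrence
  u_1 = v_1
  u_i = v_i − Σ_{j<i} ((v_i · u_j) / (u_j · u_j)) · u_j.

Step by step this gives:
  u_1 = (1, 3, 0, -2)
  u_2 = (3/14, -5/14, 2, -3/7)
  u_3 = (-34/61, -106/61, -53/61, -176/61)

Orthogonality check:
  u_2 · u_1 = 0 (should be 0)
  u_3 · u_1 = 0 (should be 0)
  u_3 · u_2 = 0 (should be 0)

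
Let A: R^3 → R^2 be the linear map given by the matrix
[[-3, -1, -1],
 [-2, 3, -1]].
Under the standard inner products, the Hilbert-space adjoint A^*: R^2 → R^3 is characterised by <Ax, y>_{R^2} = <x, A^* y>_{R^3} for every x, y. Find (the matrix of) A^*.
A^* = A^T =
[[-3, -2],
 [-1, 3],
 [-1, -1]]

For real matrices with standard dot products, the defining identity <Ax, y> = <x, A^* y> gives (Ax)^T y = x^T (A^*) y, i.e. x^T A^T y = x^T (A^*) y. Since this holds for all x, y, we must have A^* = A^T. Therefore
A^* =
[[-3, -2],
 [-1, 3],
 [-1, -1]].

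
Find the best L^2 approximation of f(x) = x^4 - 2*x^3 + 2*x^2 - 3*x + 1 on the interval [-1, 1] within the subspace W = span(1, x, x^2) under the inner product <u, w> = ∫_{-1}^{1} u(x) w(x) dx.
g(x) = 20*x^2/7 - 21*x/5 + 32/35

The best approximation g ∈ W is the orthogonal projection of f onto W. Writing g = a_0 + a_1 x + a_2 x^2, the coefficients solve the normal equations G · a = b where
  G_{ij} = <φ_i, φ_j> and b_i = <f, φ_i>, with φ_0 = 1, φ_1 = x, φ_2 = x^2.
G =
  [2, 0, 2/3]
  [0, 2/3, 0]
  [2/3, 0, 2/5],
b = (56/15, -14/5, 184/105).
Solving gives a_0 = 32/35, a_1 = -21/5, a_2 = 20/7, so
  g(x) = 20*x^2/7 - 21*x/5 + 32/35.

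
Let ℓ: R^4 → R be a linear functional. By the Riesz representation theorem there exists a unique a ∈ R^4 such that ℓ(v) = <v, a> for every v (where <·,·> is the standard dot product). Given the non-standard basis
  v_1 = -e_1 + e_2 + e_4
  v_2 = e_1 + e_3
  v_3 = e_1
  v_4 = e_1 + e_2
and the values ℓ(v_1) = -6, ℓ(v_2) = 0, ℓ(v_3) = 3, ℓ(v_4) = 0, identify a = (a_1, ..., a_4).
a = (3, -3, -3, 0)

Write a = (a_1, ..., a_4) in the standard basis. For each basis vector v_i, ℓ(v_i) = <v_i, a> is a linear equation in the a_j's. Collect the n equations into a matrix system V a = ℓ, where row i of V is v_i (expressed in the standard basis). Since V is invertible (lower-triangular with 1s on the diagonal, up to permutation), solve by back-substitution:
  V =
[[-1, 1, 0, 1],
 [1, 0, 1, 0],
 [1, 0, 0, 0],
 [1, 1, 0, 0]]
  V a = (-6, 0, 3, 0)
Solving gives a = (3, -3, -3, 0).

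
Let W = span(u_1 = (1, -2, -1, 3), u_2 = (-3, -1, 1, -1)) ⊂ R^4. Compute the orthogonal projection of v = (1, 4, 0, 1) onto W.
proj_W(v) = (332/155, 316/155, -52/155, -4/5)

Set up U = [u_1 | ... | u_2] ∈ R^(4×2). The projector onto W = col(U) is P = U (U^T U)^(-1) U^T.
Compute U^T U =
  [15, -5]
  [-5, 12],
and U^T v = (-4, -8).
Solve U^T U · c = U^T v for the coefficients: c = (-88/155, -28/31). The projection is proj_W(v) = U c.
Check: (v - proj_W(v)) · u_1 = 0  (should be 0).
Check: (v - proj_W(v)) · u_2 = 0  (should be 0).
Result: proj_W(v) = (332/155, 316/155, -52/155, -4/5).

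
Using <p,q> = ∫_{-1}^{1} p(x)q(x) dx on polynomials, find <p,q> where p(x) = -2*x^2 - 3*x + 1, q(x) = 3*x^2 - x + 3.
<p,q> = 18/5

Expand the product: p(x)·q(x) = -6*x^4 - 7*x^3 - 10*x + 3.
∫_{-1}^{1} of each monomial x^k gives [2/(k+1) if k even, 0 if k odd]. Integrating term-by-term (or equivalently evaluating the antiderivative F(x) = -6*x^5/5 - 7*x^4/4 - 5*x^2 + 3*x at the endpoints):
  F(1) − F(−1) = -99/20 − (-171/20) = 18/5.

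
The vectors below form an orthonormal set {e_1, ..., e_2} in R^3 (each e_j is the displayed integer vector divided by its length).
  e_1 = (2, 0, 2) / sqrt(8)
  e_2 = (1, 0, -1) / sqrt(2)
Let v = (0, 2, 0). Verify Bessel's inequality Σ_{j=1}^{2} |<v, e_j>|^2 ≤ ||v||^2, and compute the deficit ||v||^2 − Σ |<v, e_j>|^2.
Σ |<v, e_j>|^2 = 0; ||v||^2 = 4; deficit = 4

Write each e_j = u_j / sqrt(<u_j, u_j>) where u_j is the displayed integer vector. Then <v, e_j> = <v, u_j> / sqrt(<u_j, u_j>), so |<v, e_j>|^2 = <v, u_j>^2 / <u_j, u_j>.
Coefficients: <v, e_1> = 0/sqrt(8), <v, e_2> = 0/sqrt(2).
Square and sum: Σ |<v, e_j>|^2 = 0.
Compute ||v||^2 = v·v = 4.
Deficit = 4 − 0 = 4 ≥ 0, confirming Bessel's inequality. (The deficit equals ||v − Σ <v,e_j> e_j||^2, the squared distance from v to span{e_j}.)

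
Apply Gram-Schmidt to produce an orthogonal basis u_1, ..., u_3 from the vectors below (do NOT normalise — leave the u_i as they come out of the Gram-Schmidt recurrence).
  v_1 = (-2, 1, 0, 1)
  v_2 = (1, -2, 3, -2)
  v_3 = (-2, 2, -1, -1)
Orthogonal basis:
  u_1 = (-2, 1, 0, 1)
  u_2 = (-1, -1, 3, -1)
  u_3 = (-1/2, 1, -1/2, -2)

Apply the Gram-Schmidt recurrence
  u_1 = v_1
  u_i = v_i − Σ_{j<i} ((v_i · u_j) / (u_j · u_j)) · u_j.

Step by step this gives:
  u_1 = (-2, 1, 0, 1)
  u_2 = (-1, -1, 3, -1)
  u_3 = (-1/2, 1, -1/2, -2)

Orthogonality check:
  u_2 · u_1 = 0 (should be 0)
  u_3 · u_1 = 0 (should be 0)
  u_3 · u_2 = 0 (should be 0)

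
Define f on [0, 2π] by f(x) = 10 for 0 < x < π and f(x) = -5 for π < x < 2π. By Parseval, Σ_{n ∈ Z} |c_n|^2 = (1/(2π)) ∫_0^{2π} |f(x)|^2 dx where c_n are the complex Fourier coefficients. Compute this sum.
Σ |c_n|^2 = 125/2

Parseval equates the L^2 energy of f (normalised by 1/(2π)) with the ℓ^2 sum of its Fourier coefficients: (1/(2π)) ∫_0^{2π} |f|^2 = Σ |c_n|^2.
Compute the left side: (1/(2π)) [∫_0^π 10^2 dx + ∫_π^{2π} (-5)^2 dx] = (1/(2π)) · (100π + 25π) = (100 + 25)/2 = 125/2.
So Σ_{n ∈ Z} |c_n|^2 = 125/2.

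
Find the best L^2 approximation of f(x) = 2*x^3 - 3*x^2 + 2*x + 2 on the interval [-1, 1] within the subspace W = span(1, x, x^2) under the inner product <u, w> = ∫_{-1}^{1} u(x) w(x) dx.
g(x) = -3*x^2 + 16*x/5 + 2

The best approximation g ∈ W is the orthogonal projection of f onto W. Writing g = a_0 + a_1 x + a_2 x^2, the coefficients solve the normal equations G · a = b where
  G_{ij} = <φ_i, φ_j> and b_i = <f, φ_i>, with φ_0 = 1, φ_1 = x, φ_2 = x^2.
G =
  [2, 0, 2/3]
  [0, 2/3, 0]
  [2/3, 0, 2/5],
b = (2, 32/15, 2/15).
Solving gives a_0 = 2, a_1 = 16/5, a_2 = -3, so
  g(x) = -3*x^2 + 16*x/5 + 2.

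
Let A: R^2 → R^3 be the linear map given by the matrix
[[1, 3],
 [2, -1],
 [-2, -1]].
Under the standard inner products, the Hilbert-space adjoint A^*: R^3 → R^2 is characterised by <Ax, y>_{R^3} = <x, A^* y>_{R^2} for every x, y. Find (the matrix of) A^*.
A^* = A^T =
[[1, 2, -2],
 [3, -1, -1]]

For real matrices with standard dot products, the defining identity <Ax, y> = <x, A^* y> gives (Ax)^T y = x^T (A^*) y, i.e. x^T A^T y = x^T (A^*) y. Since this holds for all x, y, we must have A^* = A^T. Therefore
A^* =
[[1, 2, -2],
 [3, -1, -1]].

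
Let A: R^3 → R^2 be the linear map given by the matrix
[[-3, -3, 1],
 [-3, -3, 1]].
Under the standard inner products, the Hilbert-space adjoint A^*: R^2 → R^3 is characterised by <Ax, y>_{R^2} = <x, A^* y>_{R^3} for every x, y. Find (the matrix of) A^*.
A^* = A^T =
[[-3, -3],
 [-3, -3],
 [1, 1]]

For real matrices with standard dot products, the defining identity <Ax, y> = <x, A^* y> gives (Ax)^T y = x^T (A^*) y, i.e. x^T A^T y = x^T (A^*) y. Since this holds for all x, y, we must have A^* = A^T. Therefore
A^* =
[[-3, -3],
 [-3, -3],
 [1, 1]].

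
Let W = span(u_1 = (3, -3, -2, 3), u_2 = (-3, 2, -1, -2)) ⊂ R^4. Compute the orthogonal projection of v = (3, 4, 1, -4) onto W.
proj_W(v) = (-165/197, 302/197, 521/197, -302/197)

Set up U = [u_1 | ... | u_2] ∈ R^(4×2). The projector onto W = col(U) is P = U (U^T U)^(-1) U^T.
Compute U^T U =
  [31, -19]
  [-19, 18],
and U^T v = (-17, 6).
Solve U^T U · c = U^T v for the coefficients: c = (-192/197, -137/197). The projection is proj_W(v) = U c.
Check: (v - proj_W(v)) · u_1 = 0  (should be 0).
Check: (v - proj_W(v)) · u_2 = 0  (should be 0).
Result: proj_W(v) = (-165/197, 302/197, 521/197, -302/197).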